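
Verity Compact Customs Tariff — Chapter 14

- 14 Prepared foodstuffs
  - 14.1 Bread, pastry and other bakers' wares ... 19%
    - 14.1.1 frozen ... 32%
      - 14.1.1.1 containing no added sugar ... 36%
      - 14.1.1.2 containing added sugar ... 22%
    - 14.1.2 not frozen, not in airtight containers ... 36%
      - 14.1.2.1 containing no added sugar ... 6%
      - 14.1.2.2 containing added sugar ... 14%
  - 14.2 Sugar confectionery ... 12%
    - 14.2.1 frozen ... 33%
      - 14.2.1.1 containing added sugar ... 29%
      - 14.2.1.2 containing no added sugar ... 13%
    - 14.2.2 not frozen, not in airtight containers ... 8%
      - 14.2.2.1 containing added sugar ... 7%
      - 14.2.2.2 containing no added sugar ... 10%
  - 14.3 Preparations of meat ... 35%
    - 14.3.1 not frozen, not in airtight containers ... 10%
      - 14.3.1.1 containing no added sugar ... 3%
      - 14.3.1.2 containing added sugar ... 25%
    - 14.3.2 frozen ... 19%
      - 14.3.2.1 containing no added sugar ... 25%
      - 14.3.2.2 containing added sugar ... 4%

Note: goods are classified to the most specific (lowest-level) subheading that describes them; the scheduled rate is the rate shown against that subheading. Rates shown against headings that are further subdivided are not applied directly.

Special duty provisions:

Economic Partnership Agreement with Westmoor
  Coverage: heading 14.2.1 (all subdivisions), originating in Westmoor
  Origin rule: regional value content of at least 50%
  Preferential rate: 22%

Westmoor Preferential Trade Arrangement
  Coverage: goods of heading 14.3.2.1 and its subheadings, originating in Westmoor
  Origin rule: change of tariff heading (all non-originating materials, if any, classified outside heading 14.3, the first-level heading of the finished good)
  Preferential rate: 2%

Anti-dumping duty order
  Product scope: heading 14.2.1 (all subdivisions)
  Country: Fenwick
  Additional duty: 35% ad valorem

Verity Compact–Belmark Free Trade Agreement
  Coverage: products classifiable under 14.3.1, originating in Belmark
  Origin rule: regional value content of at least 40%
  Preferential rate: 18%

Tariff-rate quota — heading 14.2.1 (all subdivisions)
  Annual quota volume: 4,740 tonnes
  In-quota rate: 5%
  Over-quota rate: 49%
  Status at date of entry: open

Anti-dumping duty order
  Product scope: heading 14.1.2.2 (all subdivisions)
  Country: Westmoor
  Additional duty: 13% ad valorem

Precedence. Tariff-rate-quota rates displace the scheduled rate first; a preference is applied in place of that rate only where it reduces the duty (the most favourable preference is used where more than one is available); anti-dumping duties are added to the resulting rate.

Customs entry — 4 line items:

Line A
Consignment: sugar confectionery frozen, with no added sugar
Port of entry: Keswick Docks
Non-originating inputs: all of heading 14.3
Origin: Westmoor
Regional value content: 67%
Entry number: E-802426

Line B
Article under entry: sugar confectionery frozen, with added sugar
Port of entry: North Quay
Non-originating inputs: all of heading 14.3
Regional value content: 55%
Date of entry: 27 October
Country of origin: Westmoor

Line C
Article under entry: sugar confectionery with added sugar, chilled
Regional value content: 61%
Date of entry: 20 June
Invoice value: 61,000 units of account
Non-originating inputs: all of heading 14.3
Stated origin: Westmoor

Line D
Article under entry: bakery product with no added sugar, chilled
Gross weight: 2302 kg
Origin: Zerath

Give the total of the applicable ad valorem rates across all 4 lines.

23%

Line A: sugar confectionery → 14.2; frozen → 14.2.1; with no added sugar → 14.2.1.2. Scheduled 13%. quota on 14.2.1 open → in-quota 5%; Westmoor agreement on 14.2.1: RVC ≥ 50% → 22% available; Westmoor agreement on 14.3.2.1: 14.2.1.2 not covered; preference 22% not lower than 5% → no reduction. → 5%.
Line B: sugar confectionery → 14.2; frozen → 14.2.1; with added sugar → 14.2.1.1. Scheduled 29%. quota on 14.2.1 open → in-quota 5%; Westmoor agreement on 14.2.1: RVC ≥ 50% → 22% available; Westmoor agreement on 14.3.2.1: 14.2.1.1 not covered; preference 22% not lower than 5% → no reduction. → 5%.
Line C: sugar confectionery → 14.2; chilled → 14.2.2; with added sugar → 14.2.2.1. Scheduled 7%. Westmoor agreement on 14.2.1: 14.2.2.1 not covered; Westmoor agreement on 14.3.2.1: 14.2.2.1 not covered. → 7%.
Line D: bakery product → 14.1; chilled → 14.1.2; with no added sugar → 14.1.2.1. Scheduled 6%. No special measure applies. → 6%.
Sum: 5% + 5% + 7% + 6% = 23%.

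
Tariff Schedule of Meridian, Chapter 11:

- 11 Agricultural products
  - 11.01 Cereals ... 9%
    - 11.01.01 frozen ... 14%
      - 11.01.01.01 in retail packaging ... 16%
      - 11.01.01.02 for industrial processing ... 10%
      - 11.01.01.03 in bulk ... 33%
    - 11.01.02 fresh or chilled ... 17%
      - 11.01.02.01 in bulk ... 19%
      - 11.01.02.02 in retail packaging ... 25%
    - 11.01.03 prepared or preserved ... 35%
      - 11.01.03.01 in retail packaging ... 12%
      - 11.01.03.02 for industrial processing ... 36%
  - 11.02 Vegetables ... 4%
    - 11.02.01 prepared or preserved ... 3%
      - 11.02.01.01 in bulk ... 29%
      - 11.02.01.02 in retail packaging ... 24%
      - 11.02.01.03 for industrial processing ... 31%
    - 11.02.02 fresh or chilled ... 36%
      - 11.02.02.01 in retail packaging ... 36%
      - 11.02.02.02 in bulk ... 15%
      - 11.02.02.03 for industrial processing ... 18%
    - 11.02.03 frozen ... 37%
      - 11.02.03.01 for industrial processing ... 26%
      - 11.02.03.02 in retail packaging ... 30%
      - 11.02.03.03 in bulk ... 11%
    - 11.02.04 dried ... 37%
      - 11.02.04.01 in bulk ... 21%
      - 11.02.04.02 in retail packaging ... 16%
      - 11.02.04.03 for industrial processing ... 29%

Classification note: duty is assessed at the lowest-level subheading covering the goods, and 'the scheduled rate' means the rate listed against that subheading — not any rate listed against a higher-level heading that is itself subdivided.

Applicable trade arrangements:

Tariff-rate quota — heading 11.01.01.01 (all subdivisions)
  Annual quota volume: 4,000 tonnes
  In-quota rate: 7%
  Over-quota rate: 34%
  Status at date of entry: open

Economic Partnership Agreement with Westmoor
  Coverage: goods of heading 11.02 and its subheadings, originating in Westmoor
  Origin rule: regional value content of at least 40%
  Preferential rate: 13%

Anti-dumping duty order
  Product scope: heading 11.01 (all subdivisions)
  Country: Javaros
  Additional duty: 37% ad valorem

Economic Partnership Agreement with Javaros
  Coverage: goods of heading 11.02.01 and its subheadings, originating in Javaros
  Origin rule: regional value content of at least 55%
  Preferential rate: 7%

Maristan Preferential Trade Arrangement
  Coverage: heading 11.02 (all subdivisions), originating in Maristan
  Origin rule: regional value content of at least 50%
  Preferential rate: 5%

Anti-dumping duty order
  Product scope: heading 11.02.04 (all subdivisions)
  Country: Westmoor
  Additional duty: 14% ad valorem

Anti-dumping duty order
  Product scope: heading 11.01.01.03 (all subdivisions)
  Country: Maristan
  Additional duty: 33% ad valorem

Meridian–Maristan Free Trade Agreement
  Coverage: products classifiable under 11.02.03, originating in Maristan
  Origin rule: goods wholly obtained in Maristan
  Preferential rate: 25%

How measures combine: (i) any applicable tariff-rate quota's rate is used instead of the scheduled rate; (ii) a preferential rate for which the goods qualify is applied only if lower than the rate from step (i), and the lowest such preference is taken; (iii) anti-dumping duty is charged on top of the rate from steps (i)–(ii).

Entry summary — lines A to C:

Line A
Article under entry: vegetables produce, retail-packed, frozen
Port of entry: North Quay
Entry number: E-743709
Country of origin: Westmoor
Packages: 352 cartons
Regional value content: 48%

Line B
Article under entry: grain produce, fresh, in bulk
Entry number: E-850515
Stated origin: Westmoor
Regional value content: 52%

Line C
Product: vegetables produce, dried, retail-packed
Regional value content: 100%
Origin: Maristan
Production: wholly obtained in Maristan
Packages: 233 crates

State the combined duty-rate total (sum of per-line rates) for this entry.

37%

Line A: vegetables → 11.02; frozen → 11.02.03; retail-packed → 11.02.03.02. Scheduled 30%. Westmoor agreement on 11.02: RVC ≥ 40% → 13% available; preferential 13%. → 13%.
Line B: grain → 11.01; fresh → 11.01.02; in bulk → 11.01.02.01. Scheduled 19%. Westmoor agreement on 11.02: 11.01.02.01 not covered. → 19%.
Line C: vegetables → 11.02; dried → 11.02.04; retail-packed → 11.02.04.02. Scheduled 16%. Maristan agreement on 11.02: RVC ≥ 50% → 5% available; Maristan agreement on 11.02.03: 11.02.04.02 not covered; preferential 5%. → 5%.
Sum: 13% + 19% + 5% = 37%.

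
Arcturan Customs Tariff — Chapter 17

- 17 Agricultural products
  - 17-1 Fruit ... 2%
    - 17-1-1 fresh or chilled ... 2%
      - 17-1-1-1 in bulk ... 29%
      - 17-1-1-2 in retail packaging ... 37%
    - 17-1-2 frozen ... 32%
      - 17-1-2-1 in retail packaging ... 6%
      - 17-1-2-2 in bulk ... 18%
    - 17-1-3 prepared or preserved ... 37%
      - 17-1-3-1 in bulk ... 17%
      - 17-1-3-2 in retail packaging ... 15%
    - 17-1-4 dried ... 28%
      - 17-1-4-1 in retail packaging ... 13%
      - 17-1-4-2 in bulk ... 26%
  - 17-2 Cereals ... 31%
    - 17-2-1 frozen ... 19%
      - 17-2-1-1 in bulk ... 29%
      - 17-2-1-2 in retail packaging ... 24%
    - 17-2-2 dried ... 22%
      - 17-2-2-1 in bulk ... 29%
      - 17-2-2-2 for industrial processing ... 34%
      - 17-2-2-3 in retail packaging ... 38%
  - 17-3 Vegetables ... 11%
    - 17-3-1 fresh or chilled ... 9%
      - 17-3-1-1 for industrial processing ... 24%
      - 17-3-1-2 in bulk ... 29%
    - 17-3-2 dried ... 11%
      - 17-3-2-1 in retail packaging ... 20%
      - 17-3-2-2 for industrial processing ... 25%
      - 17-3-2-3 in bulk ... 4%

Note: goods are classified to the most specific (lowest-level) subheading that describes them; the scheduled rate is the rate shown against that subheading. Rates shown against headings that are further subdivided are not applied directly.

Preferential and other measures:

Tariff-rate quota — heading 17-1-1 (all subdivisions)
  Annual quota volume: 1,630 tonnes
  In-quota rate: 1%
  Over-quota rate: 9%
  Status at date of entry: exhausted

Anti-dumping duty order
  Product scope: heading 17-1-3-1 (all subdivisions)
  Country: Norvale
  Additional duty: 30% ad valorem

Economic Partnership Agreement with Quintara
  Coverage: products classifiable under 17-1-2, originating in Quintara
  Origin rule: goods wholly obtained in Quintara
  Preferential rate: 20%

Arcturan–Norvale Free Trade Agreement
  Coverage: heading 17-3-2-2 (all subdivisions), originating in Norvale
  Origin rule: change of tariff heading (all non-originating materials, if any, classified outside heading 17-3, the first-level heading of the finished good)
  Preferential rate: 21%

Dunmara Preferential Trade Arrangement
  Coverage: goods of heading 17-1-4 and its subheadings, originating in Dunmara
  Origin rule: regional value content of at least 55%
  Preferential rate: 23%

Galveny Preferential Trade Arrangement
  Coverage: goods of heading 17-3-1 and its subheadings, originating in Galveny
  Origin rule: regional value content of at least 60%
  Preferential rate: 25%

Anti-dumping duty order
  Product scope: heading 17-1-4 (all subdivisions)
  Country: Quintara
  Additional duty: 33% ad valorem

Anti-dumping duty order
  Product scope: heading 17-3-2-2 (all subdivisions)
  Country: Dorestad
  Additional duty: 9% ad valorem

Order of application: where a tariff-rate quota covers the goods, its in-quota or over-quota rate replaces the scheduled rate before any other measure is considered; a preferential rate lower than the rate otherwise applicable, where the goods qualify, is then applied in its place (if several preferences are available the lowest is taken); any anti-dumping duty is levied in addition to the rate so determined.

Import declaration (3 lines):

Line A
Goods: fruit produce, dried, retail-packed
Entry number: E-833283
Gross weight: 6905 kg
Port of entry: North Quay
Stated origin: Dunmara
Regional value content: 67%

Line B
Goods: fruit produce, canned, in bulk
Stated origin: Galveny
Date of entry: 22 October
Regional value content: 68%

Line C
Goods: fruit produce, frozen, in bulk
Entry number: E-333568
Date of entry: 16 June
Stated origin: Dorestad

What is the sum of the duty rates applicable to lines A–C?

Line A: fruit → 17-1; dried → 17-1-4; retail-packed → 17-1-4-1. Scheduled 13%. Dunmara agreement on 17-1-4: RVC ≥ 55% → 23% available; preference 23% not lower than 13% → no reduction. → 13%.
Line B: fruit → 17-1; canned → 17-1-3; in bulk → 17-1-3-1. Scheduled 17%. Galveny agreement on 17-3-1: 17-1-3-1 not covered. → 17%.
Line C: fruit → 17-1; frozen → 17-1-2; in bulk → 17-1-2-2. Scheduled 18%. No special measure applies. → 18%.
Sum: 13% + 17% + 18% = 48%.

48%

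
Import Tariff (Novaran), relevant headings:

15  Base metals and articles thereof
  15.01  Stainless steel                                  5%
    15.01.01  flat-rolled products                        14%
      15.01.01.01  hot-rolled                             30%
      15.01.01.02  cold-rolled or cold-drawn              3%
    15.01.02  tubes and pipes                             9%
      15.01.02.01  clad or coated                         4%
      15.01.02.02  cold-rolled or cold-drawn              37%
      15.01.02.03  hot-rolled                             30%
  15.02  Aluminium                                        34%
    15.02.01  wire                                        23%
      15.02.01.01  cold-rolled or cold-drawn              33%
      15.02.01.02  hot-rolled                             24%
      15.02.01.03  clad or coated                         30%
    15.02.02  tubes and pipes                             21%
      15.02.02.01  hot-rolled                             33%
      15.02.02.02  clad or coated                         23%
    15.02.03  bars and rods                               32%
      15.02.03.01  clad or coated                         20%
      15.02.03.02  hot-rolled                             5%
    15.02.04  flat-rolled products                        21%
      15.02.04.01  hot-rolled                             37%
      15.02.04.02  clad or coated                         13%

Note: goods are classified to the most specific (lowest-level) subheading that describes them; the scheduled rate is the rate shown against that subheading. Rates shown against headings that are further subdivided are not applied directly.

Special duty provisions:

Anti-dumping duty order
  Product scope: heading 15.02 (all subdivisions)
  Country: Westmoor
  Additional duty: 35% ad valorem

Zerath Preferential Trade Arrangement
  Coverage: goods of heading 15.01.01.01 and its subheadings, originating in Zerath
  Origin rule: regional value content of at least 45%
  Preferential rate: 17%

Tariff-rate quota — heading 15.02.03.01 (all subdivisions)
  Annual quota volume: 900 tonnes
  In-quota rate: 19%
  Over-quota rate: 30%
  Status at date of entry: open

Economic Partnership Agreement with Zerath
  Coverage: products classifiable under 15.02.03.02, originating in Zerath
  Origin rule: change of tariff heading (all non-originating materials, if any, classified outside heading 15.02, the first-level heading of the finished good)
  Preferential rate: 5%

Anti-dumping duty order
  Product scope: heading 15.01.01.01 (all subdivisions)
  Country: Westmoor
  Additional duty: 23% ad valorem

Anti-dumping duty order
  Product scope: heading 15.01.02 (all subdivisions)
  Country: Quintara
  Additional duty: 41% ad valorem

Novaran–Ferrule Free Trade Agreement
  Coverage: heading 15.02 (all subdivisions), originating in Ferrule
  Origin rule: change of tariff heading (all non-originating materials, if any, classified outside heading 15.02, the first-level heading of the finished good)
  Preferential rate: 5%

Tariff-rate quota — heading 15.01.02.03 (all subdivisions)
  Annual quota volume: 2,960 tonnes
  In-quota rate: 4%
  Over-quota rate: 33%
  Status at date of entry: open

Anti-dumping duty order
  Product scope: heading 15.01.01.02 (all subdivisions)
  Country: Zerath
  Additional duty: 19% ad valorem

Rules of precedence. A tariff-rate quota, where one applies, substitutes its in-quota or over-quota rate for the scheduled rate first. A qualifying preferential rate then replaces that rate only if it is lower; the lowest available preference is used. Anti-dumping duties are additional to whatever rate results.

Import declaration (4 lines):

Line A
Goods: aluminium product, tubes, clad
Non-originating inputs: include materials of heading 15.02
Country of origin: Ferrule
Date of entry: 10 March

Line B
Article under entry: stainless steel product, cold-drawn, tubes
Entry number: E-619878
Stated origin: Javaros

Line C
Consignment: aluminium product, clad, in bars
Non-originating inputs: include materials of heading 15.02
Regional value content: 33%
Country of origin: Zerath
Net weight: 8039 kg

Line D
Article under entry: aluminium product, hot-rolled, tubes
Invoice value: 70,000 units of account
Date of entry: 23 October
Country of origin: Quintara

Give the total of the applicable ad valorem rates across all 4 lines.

Line A: aluminium → 15.02; tubes → 15.02.02; clad → 15.02.02.02. Scheduled 23%. Ferrule agreement on 15.02: CTH not met. → 23%.
Line B: stainless steel → 15.01; tubes → 15.01.02; cold-drawn → 15.01.02.02. Scheduled 37%. No special measure applies. → 37%.
Line C: aluminium → 15.02; in bars → 15.02.03; clad → 15.02.03.01. Scheduled 20%. quota on 15.02.03.01 open → in-quota 19%; Zerath agreement on 15.01.01.01: 15.02.03.01 not covered; Zerath agreement on 15.02.03.02: 15.02.03.01 not covered. → 19%.
Line D: aluminium → 15.02; tubes → 15.02.02; hot-rolled → 15.02.02.01. Scheduled 33%. No special measure applies. → 33%.
Sum: 23% + 37% + 19% + 33% = 112%.

112%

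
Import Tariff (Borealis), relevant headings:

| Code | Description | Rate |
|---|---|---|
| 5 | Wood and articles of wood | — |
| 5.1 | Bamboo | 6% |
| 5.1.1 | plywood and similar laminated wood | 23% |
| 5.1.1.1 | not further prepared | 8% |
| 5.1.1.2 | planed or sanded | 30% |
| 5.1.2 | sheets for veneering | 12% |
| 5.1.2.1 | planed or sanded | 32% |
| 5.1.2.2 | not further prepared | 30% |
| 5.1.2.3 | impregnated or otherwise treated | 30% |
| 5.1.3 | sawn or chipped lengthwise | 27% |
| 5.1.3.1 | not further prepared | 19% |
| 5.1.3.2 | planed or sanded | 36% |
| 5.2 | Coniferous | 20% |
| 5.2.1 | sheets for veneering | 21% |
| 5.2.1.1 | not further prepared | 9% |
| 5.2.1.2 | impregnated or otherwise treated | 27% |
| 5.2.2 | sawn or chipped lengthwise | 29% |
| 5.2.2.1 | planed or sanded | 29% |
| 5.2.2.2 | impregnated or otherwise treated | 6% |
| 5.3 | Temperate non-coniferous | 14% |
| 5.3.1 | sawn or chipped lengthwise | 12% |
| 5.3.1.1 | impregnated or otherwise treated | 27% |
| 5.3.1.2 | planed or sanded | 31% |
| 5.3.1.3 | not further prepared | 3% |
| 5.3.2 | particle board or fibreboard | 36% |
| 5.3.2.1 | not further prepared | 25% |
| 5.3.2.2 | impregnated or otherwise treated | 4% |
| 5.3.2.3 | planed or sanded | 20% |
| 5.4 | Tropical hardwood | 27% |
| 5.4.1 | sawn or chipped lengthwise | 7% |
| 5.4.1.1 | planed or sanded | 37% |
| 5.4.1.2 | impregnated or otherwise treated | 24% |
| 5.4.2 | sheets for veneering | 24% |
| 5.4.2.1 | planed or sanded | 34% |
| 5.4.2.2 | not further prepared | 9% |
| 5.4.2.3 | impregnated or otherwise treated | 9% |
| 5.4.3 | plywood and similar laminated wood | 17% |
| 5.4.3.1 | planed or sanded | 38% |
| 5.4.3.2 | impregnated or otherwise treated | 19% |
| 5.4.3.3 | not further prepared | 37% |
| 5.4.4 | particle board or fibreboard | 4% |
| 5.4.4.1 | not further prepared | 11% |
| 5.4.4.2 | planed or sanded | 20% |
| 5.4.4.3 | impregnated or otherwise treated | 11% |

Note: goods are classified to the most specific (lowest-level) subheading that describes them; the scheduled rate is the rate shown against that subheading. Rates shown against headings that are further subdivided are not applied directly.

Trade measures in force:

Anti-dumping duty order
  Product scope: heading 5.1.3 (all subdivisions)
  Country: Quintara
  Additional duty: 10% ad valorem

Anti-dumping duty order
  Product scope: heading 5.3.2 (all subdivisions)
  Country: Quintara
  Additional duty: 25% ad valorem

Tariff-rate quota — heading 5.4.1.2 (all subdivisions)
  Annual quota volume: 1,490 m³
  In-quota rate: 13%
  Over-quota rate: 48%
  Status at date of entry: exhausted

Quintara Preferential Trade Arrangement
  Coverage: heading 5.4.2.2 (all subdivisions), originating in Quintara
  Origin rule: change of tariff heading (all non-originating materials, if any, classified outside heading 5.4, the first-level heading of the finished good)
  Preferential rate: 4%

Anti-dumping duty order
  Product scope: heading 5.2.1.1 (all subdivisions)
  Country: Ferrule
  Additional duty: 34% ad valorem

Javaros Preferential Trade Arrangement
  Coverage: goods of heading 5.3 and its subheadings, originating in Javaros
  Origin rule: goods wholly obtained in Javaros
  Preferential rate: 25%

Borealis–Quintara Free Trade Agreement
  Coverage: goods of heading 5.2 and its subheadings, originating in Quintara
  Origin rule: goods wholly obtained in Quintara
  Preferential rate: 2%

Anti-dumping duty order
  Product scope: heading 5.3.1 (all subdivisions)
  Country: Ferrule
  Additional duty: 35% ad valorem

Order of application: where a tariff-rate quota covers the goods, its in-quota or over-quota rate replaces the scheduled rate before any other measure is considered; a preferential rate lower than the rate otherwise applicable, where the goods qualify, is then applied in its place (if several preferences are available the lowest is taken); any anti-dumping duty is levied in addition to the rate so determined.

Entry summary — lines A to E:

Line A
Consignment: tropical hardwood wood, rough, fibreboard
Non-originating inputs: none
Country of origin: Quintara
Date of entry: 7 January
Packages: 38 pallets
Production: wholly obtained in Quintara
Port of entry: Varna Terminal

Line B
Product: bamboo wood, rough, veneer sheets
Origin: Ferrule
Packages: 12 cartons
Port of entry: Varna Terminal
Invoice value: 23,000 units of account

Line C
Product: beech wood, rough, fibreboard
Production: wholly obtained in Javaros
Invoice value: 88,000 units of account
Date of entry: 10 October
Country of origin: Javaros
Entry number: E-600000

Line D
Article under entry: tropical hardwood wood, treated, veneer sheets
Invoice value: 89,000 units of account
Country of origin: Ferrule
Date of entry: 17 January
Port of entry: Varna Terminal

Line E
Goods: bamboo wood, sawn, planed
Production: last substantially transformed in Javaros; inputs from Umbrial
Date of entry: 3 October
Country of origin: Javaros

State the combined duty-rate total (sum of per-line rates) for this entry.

Line A: tropical hardwood → 5.4; fibreboard → 5.4.4; rough → 5.4.4.1. Scheduled 11%. Quintara agreement on 5.4.2.2: 5.4.4.1 not covered; Quintara agreement on 5.2: 5.4.4.1 not covered. → 11%.
Line B: bamboo → 5.1; veneer sheets → 5.1.2; rough → 5.1.2.2. Scheduled 30%. No special measure applies. → 30%.
Line C: beech → 5.3; fibreboard → 5.3.2; rough → 5.3.2.1. Scheduled 25%. Javaros agreement on 5.3: wholly obtained → 25% available; preference 25% not lower than 25% → no reduction. → 25%.
Line D: tropical hardwood → 5.4; veneer sheets → 5.4.2; treated → 5.4.2.3. Scheduled 9%. No special measure applies. → 9%.
Line E: bamboo → 5.1; sawn → 5.1.3; planed → 5.1.3.2. Scheduled 36%. Javaros agreement on 5.3: 5.1.3.2 not covered. → 36%.
Sum: 11% + 30% + 25% + 9% + 36% = 111%.

111%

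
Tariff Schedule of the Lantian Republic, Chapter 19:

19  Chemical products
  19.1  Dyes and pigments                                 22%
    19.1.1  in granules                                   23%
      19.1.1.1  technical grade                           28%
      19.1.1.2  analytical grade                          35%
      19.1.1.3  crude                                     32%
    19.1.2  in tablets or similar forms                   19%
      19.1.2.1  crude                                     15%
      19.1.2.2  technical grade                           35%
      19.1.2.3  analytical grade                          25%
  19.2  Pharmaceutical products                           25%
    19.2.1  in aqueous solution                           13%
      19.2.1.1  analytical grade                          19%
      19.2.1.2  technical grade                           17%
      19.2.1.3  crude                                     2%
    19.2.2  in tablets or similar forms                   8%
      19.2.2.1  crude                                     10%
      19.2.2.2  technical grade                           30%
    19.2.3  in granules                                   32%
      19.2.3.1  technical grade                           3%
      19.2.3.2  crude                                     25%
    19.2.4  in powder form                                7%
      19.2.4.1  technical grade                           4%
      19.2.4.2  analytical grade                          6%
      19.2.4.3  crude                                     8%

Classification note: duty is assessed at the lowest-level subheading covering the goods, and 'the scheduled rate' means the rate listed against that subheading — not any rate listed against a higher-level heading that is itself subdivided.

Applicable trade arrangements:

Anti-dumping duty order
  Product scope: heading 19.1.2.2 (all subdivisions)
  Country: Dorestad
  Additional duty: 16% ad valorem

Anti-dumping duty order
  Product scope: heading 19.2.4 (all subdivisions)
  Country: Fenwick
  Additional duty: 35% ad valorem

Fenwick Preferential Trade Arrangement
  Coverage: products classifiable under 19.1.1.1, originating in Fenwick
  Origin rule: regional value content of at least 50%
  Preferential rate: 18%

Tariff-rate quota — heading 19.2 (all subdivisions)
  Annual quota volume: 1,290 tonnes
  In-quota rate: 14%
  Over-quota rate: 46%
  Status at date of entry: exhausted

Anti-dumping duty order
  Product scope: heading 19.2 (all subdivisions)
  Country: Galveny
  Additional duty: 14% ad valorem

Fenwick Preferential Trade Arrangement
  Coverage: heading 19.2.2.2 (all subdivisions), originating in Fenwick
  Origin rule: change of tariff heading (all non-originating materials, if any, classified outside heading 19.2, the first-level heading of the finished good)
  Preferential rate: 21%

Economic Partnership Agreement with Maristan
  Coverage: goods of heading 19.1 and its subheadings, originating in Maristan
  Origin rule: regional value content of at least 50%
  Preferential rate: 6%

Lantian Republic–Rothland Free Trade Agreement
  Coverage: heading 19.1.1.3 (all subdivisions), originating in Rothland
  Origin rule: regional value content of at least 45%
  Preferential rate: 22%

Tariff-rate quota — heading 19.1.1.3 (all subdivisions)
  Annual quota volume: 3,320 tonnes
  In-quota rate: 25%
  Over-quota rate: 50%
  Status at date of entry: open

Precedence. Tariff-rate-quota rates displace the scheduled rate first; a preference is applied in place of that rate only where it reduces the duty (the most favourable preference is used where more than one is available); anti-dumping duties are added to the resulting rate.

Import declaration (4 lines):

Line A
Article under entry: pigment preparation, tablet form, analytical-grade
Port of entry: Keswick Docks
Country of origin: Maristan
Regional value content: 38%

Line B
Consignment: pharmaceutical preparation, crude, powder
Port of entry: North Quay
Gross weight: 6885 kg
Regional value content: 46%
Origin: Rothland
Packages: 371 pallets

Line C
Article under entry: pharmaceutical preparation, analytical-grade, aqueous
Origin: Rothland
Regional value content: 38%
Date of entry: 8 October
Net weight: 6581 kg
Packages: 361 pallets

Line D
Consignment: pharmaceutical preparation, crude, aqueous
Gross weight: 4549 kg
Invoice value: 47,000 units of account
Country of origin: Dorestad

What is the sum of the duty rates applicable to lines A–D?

163%

Line A: pigment → 19.1; tablet form → 19.1.2; analytical-grade → 19.1.2.3. Scheduled 25%. Maristan agreement on 19.1: RVC < 50%. → 25%.
Line B: pharmaceutical → 19.2; powder → 19.2.4; crude → 19.2.4.3. Scheduled 8%. quota on 19.2 exhausted → over-quota 46%; Rothland agreement on 19.1.1.3: 19.2.4.3 not covered. → 46%.
Line C: pharmaceutical → 19.2; aqueous → 19.2.1; analytical-grade → 19.2.1.1. Scheduled 19%. quota on 19.2 exhausted → over-quota 46%; Rothland agreement on 19.1.1.3: 19.2.1.1 not covered. → 46%.
Line D: pharmaceutical → 19.2; aqueous → 19.2.1; crude → 19.2.1.3. Scheduled 2%. quota on 19.2 exhausted → over-quota 46%. → 46%.
Sum: 25% + 46% + 46% + 46% = 163%.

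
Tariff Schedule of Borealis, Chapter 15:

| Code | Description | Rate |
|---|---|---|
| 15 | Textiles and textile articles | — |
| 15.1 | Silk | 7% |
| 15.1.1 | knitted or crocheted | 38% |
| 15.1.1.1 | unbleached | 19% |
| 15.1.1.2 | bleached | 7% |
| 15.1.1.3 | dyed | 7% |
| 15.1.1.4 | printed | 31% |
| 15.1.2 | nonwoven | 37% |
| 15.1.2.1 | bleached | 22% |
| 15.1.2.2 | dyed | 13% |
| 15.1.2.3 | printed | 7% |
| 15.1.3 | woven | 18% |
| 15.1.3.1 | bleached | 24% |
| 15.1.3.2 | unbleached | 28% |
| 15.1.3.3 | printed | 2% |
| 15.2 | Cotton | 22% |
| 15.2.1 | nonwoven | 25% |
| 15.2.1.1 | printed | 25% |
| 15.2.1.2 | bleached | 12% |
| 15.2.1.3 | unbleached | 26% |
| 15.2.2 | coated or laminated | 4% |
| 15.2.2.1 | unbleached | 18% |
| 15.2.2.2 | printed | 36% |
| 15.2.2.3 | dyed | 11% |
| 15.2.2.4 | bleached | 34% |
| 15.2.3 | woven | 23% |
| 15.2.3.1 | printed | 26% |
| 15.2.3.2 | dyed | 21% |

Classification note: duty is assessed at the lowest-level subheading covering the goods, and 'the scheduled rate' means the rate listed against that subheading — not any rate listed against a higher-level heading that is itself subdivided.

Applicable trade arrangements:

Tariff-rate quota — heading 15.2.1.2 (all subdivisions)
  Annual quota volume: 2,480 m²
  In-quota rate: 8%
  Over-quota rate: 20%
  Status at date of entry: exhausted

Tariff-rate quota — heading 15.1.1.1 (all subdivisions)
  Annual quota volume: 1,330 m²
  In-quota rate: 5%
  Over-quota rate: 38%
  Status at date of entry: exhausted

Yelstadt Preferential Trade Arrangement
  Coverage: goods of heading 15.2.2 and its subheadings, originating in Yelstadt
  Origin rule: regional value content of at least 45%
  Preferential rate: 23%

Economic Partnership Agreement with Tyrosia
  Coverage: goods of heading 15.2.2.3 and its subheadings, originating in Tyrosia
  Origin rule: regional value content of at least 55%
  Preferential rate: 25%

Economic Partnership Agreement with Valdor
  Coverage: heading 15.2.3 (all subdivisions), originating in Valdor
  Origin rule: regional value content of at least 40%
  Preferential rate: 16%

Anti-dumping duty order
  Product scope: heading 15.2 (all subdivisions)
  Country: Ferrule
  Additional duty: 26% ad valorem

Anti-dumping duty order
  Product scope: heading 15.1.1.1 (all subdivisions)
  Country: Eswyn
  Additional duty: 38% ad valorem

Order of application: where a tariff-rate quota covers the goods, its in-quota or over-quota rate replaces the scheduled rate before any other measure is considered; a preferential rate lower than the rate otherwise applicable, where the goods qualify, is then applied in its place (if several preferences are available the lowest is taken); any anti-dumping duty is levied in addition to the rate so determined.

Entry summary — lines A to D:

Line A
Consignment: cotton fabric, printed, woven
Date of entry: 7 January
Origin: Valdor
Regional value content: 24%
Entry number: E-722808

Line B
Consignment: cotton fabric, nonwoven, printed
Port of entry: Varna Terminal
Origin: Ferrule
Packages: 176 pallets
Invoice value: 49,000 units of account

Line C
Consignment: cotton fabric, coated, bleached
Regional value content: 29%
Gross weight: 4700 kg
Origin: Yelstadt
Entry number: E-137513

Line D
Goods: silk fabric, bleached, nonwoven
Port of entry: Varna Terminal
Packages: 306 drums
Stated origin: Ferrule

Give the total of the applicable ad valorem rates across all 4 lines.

133%

Line A: cotton → 15.2; woven → 15.2.3; printed → 15.2.3.1. Scheduled 26%. Valdor agreement on 15.2.3: RVC < 40%. → 26%.
Line B: cotton → 15.2; nonwoven → 15.2.1; printed → 15.2.1.1. Scheduled 25%. anti-dumping (Ferrule, 15.2): +26%; total 25% + 26% = 51%. → 51%.
Line C: cotton → 15.2; coated → 15.2.2; bleached → 15.2.2.4. Scheduled 34%. Yelstadt agreement on 15.2.2: RVC < 45%. → 34%.
Line D: silk → 15.1; nonwoven → 15.1.2; bleached → 15.1.2.1. Scheduled 22%. No special measure applies. → 22%.
Sum: 26% + 51% + 34% + 22% = 133%.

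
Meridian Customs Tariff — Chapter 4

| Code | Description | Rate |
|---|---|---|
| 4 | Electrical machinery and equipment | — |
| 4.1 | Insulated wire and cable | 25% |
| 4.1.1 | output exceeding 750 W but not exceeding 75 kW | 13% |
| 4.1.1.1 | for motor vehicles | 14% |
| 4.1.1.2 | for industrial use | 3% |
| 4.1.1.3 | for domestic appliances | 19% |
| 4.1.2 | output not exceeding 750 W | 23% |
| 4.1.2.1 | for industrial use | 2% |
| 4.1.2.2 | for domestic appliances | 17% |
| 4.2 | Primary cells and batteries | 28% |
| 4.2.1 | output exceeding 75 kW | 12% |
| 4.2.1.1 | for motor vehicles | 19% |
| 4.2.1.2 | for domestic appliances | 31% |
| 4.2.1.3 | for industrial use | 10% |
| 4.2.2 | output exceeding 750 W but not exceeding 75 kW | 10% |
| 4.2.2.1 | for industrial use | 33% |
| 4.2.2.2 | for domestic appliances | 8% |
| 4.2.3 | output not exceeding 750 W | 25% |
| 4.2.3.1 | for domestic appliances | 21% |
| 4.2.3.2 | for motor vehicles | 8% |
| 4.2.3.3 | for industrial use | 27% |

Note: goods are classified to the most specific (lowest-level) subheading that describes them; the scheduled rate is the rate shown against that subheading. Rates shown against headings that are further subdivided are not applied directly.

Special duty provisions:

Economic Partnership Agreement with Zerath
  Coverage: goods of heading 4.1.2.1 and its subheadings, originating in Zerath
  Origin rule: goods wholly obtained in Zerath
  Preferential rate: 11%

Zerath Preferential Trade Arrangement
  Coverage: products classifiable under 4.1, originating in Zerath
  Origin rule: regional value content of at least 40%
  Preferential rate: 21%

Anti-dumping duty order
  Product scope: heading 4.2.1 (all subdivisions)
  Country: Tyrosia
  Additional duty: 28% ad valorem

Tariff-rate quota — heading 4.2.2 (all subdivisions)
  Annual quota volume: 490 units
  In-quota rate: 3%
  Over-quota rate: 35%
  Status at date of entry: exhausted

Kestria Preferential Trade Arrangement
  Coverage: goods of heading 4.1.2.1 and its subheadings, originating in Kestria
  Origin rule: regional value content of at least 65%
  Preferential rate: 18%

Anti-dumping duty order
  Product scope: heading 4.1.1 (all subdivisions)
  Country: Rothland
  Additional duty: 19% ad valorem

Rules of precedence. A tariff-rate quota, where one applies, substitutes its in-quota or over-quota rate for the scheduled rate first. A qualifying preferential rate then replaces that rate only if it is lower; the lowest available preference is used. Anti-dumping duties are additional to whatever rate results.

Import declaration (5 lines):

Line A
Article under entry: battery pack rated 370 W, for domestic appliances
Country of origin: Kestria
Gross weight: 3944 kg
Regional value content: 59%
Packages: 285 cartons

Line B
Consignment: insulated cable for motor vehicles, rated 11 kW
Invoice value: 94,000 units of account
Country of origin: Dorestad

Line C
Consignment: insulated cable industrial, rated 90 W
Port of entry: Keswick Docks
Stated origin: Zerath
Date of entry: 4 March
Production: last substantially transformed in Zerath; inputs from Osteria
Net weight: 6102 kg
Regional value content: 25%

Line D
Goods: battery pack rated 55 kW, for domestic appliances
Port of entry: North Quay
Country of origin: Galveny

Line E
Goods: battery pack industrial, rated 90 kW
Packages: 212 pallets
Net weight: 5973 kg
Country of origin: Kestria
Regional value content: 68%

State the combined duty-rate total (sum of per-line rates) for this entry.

82%

Line A: battery pack → 4.2; rated 370 W → 4.2.3; for domestic appliances → 4.2.3.1. Scheduled 21%. Kestria agreement on 4.1.2.1: 4.2.3.1 not covered. → 21%.
Line B: insulated cable → 4.1; rated 11 kW → 4.1.1; for motor vehicles → 4.1.1.1. Scheduled 14%. No special measure applies. → 14%.
Line C: insulated cable → 4.1; rated 90 W → 4.1.2; industrial → 4.1.2.1. Scheduled 2%. Zerath agreement on 4.1.2.1: not wholly obtained; Zerath agreement on 4.1: RVC < 40%. → 2%.
Line D: battery pack → 4.2; rated 55 kW → 4.2.2; for domestic appliances → 4.2.2.2. Scheduled 8%. quota on 4.2.2 exhausted → over-quota 35%. → 35%.
Line E: battery pack → 4.2; rated 90 kW → 4.2.1; industrial → 4.2.1.3. Scheduled 10%. Kestria agreement on 4.1.2.1: 4.2.1.3 not covered. → 10%.
Sum: 21% + 14% + 2% + 35% + 10% = 82%.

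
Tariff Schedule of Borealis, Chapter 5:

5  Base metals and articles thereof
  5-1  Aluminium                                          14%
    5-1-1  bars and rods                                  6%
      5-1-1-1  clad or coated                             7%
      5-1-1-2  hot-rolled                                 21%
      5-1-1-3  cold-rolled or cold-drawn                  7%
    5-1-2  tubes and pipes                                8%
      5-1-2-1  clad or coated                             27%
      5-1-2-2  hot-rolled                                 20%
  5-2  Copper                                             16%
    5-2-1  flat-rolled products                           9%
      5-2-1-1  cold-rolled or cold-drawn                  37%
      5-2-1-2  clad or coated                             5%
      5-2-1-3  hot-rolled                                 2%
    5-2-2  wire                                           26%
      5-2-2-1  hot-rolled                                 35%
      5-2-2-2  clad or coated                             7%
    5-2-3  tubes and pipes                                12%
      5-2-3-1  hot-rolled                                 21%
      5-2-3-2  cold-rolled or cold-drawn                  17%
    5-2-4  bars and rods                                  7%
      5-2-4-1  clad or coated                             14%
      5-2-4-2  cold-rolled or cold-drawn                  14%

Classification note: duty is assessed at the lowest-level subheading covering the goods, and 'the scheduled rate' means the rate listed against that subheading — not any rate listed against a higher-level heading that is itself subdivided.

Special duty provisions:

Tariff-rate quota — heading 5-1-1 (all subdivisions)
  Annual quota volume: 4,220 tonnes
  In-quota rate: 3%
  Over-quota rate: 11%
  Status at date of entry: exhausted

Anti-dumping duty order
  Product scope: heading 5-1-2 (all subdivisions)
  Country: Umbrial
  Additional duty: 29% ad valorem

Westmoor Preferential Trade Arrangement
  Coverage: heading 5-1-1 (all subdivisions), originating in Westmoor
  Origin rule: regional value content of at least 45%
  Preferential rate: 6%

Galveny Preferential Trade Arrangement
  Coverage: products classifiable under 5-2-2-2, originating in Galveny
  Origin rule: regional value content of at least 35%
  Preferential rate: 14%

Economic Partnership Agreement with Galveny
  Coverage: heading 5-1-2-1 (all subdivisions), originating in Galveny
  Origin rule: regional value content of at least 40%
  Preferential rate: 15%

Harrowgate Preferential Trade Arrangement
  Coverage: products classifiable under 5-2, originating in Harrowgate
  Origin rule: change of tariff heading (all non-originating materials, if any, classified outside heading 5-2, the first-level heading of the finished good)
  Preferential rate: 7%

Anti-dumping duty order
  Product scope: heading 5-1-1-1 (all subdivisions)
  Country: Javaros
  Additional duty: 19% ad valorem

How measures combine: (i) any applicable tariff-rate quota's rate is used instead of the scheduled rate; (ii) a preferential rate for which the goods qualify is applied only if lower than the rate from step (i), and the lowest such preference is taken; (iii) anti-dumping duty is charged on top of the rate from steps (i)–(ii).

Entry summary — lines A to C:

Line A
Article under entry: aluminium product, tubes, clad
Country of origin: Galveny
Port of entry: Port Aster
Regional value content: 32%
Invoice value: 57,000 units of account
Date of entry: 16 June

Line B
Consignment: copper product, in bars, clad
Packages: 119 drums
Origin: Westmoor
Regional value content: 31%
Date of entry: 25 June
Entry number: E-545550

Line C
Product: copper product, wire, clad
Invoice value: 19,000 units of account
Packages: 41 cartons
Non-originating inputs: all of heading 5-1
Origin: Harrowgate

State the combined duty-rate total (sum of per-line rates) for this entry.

Line A: aluminium → 5-1; tubes → 5-1-2; clad → 5-1-2-1. Scheduled 27%. Galveny agreement on 5-2-2-2: 5-1-2-1 not covered; Galveny agreement on 5-1-2-1: RVC < 40%. → 27%.
Line B: copper → 5-2; in bars → 5-2-4; clad → 5-2-4-1. Scheduled 14%. Westmoor agreement on 5-1-1: 5-2-4-1 not covered. → 14%.
Line C: copper → 5-2; wire → 5-2-2; clad → 5-2-2-2. Scheduled 7%. Harrowgate agreement on 5-2: CTH met → 7% available; preference 7% not lower than 7% → no reduction. → 7%.
Sum: 27% + 14% + 7% = 48%.

48%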